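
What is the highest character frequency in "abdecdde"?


Input: abdecdde
Character counts:
  'a': 1
  'b': 1
  'c': 1
  'd': 3
  'e': 2
Maximum frequency: 3

3


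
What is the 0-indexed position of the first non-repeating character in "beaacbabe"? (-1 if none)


Input: beaacbabe
Character frequencies:
  'a': 3
  'b': 3
  'c': 1
  'e': 2
Scanning left to right for freq == 1:
  Position 0 ('b'): freq=3, skip
  Position 1 ('e'): freq=2, skip
  Position 2 ('a'): freq=3, skip
  Position 3 ('a'): freq=3, skip
  Position 4 ('c'): unique! => answer = 4

4


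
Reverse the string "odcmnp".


Input: odcmnp
Reading characters right to left:
  Position 5: 'p'
  Position 4: 'n'
  Position 3: 'm'
  Position 2: 'c'
  Position 1: 'd'
  Position 0: 'o'
Reversed: pnmcdo

pnmcdo


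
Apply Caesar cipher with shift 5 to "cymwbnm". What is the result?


Caesar cipher: shift "cymwbnm" by 5
  'c' (pos 2) + 5 = pos 7 = 'h'
  'y' (pos 24) + 5 = pos 3 = 'd'
  'm' (pos 12) + 5 = pos 17 = 'r'
  'w' (pos 22) + 5 = pos 1 = 'b'
  'b' (pos 1) + 5 = pos 6 = 'g'
  'n' (pos 13) + 5 = pos 18 = 's'
  'm' (pos 12) + 5 = pos 17 = 'r'
Result: hdrbgsr

hdrbgsr


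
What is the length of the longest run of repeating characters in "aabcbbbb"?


Input: "aabcbbbb"
Scanning for longest run:
  Position 1 ('a'): continues run of 'a', length=2
  Position 2 ('b'): new char, reset run to 1
  Position 3 ('c'): new char, reset run to 1
  Position 4 ('b'): new char, reset run to 1
  Position 5 ('b'): continues run of 'b', length=2
  Position 6 ('b'): continues run of 'b', length=3
  Position 7 ('b'): continues run of 'b', length=4
Longest run: 'b' with length 4

4


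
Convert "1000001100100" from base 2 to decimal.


Input: "1000001100100" in base 2
Positional expansion:
  Digit '1' (value 1) x 2^12 = 4096
  Digit '0' (value 0) x 2^11 = 0
  Digit '0' (value 0) x 2^10 = 0
  Digit '0' (value 0) x 2^9 = 0
  Digit '0' (value 0) x 2^8 = 0
  Digit '0' (value 0) x 2^7 = 0
  Digit '1' (value 1) x 2^6 = 64
  Digit '1' (value 1) x 2^5 = 32
  Digit '0' (value 0) x 2^4 = 0
  Digit '0' (value 0) x 2^3 = 0
  Digit '1' (value 1) x 2^2 = 4
  Digit '0' (value 0) x 2^1 = 0
  Digit '0' (value 0) x 2^0 = 0
Sum = 4196

4196


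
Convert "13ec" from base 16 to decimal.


Input: "13ec" in base 16
Positional expansion:
  Digit '1' (value 1) x 16^3 = 4096
  Digit '3' (value 3) x 16^2 = 768
  Digit 'e' (value 14) x 16^1 = 224
  Digit 'c' (value 12) x 16^0 = 12
Sum = 5100

5100


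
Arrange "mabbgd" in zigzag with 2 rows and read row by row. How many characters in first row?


Zigzag "mabbgd" into 2 rows:
Placing characters:
  'm' => row 0
  'a' => row 1
  'b' => row 0
  'b' => row 1
  'g' => row 0
  'd' => row 1
Rows:
  Row 0: "mbg"
  Row 1: "abd"
First row length: 3

3


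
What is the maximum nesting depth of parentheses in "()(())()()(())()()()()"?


Input: "()(())()()(())()()()()"
Tracking depth:
  Position 0 '(': depth becomes 1
  Position 1 ')': depth becomes 0
  Position 2 '(': depth becomes 1
  Position 3 '(': depth becomes 2
  Position 4 ')': depth becomes 1
  Position 5 ')': depth becomes 0
  Position 6 '(': depth becomes 1
  Position 7 ')': depth becomes 0
  Position 8 '(': depth becomes 1
  Position 9 ')': depth becomes 0
  Position 10 '(': depth becomes 1
  Position 11 '(': depth becomes 2
  Position 12 ')': depth becomes 1
  Position 13 ')': depth becomes 0
  Position 14 '(': depth becomes 1
  Position 15 ')': depth becomes 0
  Position 16 '(': depth becomes 1
  Position 17 ')': depth becomes 0
  Position 18 '(': depth becomes 1
  Position 19 ')': depth becomes 0
  Position 20 '(': depth becomes 1
  Position 21 ')': depth becomes 0
Maximum depth reached: 2

2


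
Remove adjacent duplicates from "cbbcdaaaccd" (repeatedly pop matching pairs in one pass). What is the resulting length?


Input: cbbcdaaaccd
Stack-based adjacent duplicate removal:
  Read 'c': push. Stack: c
  Read 'b': push. Stack: cb
  Read 'b': matches stack top 'b' => pop. Stack: c
  Read 'c': matches stack top 'c' => pop. Stack: (empty)
  Read 'd': push. Stack: d
  Read 'a': push. Stack: da
  Read 'a': matches stack top 'a' => pop. Stack: d
  Read 'a': push. Stack: da
  Read 'c': push. Stack: dac
  Read 'c': matches stack top 'c' => pop. Stack: da
  Read 'd': push. Stack: dad
Final stack: "dad" (length 3)

3


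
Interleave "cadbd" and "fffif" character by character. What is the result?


Interleaving "cadbd" and "fffif":
  Position 0: 'c' from first, 'f' from second => "cf"
  Position 1: 'a' from first, 'f' from second => "af"
  Position 2: 'd' from first, 'f' from second => "df"
  Position 3: 'b' from first, 'i' from second => "bi"
  Position 4: 'd' from first, 'f' from second => "df"
Result: cfafdfbidf

cfafdfbidf


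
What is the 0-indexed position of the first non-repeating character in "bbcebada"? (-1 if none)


Input: bbcebada
Character frequencies:
  'a': 2
  'b': 3
  'c': 1
  'd': 1
  'e': 1
Scanning left to right for freq == 1:
  Position 0 ('b'): freq=3, skip
  Position 1 ('b'): freq=3, skip
  Position 2 ('c'): unique! => answer = 2

2


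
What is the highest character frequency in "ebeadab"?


Input: ebeadab
Character counts:
  'a': 2
  'b': 2
  'd': 1
  'e': 2
Maximum frequency: 2

2


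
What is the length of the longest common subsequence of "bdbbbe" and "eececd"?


LCS of "bdbbbe" and "eececd"
DP table:
           e    e    c    e    c    d
      0    0    0    0    0    0    0
  b   0    0    0    0    0    0    0
  d   0    0    0    0    0    0    1
  b   0    0    0    0    0    0    1
  b   0    0    0    0    0    0    1
  b   0    0    0    0    0    0    1
  e   0    1    1    1    1    1    1
LCS length = dp[6][6] = 1

1


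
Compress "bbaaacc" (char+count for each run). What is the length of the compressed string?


Input: bbaaacc
Runs:
  'b' x 2 => "b2"
  'a' x 3 => "a3"
  'c' x 2 => "c2"
Compressed: "b2a3c2"
Compressed length: 6

6


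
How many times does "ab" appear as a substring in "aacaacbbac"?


Searching for "ab" in "aacaacbbac"
Scanning each position:
  Position 0: "aa" => no
  Position 1: "ac" => no
  Position 2: "ca" => no
  Position 3: "aa" => no
  Position 4: "ac" => no
  Position 5: "cb" => no
  Position 6: "bb" => no
  Position 7: "ba" => no
  Position 8: "ac" => no
Total occurrences: 0

0


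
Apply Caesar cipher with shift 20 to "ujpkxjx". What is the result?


Caesar cipher: shift "ujpkxjx" by 20
  'u' (pos 20) + 20 = pos 14 = 'o'
  'j' (pos 9) + 20 = pos 3 = 'd'
  'p' (pos 15) + 20 = pos 9 = 'j'
  'k' (pos 10) + 20 = pos 4 = 'e'
  'x' (pos 23) + 20 = pos 17 = 'r'
  'j' (pos 9) + 20 = pos 3 = 'd'
  'x' (pos 23) + 20 = pos 17 = 'r'
Result: odjerdr

odjerdr


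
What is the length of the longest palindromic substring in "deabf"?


Input: "deabf"
Checking substrings for palindromes:
  No multi-char palindromic substrings found
Longest palindromic substring: "d" with length 1

1


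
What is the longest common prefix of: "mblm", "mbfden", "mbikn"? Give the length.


Words: mblm, mbfden, mbikn
  Position 0: all 'm' => match
  Position 1: all 'b' => match
  Position 2: ('l', 'f', 'i') => mismatch, stop
LCP = "mb" (length 2)

2


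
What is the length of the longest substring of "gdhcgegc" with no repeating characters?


Input: "gdhcgegc"
Sliding window (track last position of each char):
  Position 0 ('g'): window [0,0] length 1 -- new best
  Position 1 ('d'): window [0,1] length 2 -- new best
  Position 2 ('h'): window [0,2] length 3 -- new best
  Position 3 ('c'): window [0,3] length 4 -- new best
  Position 4 ('g'): repeat (last at 0), move window start to 1
  Position 4 ('g'): window [1,4] length 4
  Position 5 ('e'): window [1,5] length 5 -- new best
  Position 6 ('g'): repeat (last at 4), move window start to 5
  Position 6 ('g'): window [5,6] length 2
  Position 7 ('c'): window [5,7] length 3
Longest substring with no repeats: "dhcge" with length 5

5


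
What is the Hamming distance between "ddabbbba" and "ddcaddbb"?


Comparing "ddabbbba" and "ddcaddbb" position by position:
  Position 0: 'd' vs 'd' => same
  Position 1: 'd' vs 'd' => same
  Position 2: 'a' vs 'c' => differ
  Position 3: 'b' vs 'a' => differ
  Position 4: 'b' vs 'd' => differ
  Position 5: 'b' vs 'd' => differ
  Position 6: 'b' vs 'b' => same
  Position 7: 'a' vs 'b' => differ
Total differences (Hamming distance): 5

5


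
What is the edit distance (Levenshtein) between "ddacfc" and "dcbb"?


Computing edit distance: "ddacfc" -> "dcbb"
DP table:
           d    c    b    b
      0    1    2    3    4
  d   1    0    1    2    3
  d   2    1    1    2    3
  a   3    2    2    2    3
  c   4    3    2    3    3
  f   5    4    3    3    4
  c   6    5    4    4    4
Edit distance = dp[6][4] = 4

4


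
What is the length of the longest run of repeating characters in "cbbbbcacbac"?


Input: "cbbbbcacbac"
Scanning for longest run:
  Position 1 ('b'): new char, reset run to 1
  Position 2 ('b'): continues run of 'b', length=2
  Position 3 ('b'): continues run of 'b', length=3
  Position 4 ('b'): continues run of 'b', length=4
  Position 5 ('c'): new char, reset run to 1
  Position 6 ('a'): new char, reset run to 1
  Position 7 ('c'): new char, reset run to 1
  Position 8 ('b'): new char, reset run to 1
  Position 9 ('a'): new char, reset run to 1
  Position 10 ('c'): new char, reset run to 1
Longest run: 'b' with length 4

4


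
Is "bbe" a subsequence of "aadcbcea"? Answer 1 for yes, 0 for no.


Check if "bbe" is a subsequence of "aadcbcea"
Greedy scan:
  Position 0 ('a'): no match needed
  Position 1 ('a'): no match needed
  Position 2 ('d'): no match needed
  Position 3 ('c'): no match needed
  Position 4 ('b'): matches sub[0] = 'b'
  Position 5 ('c'): no match needed
  Position 6 ('e'): no match needed
  Position 7 ('a'): no match needed
Only matched 1/3 characters => not a subsequence

0


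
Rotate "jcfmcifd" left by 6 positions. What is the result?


Input: "jcfmcifd", rotate left by 6
First 6 characters: "jcfmci"
Remaining characters: "fd"
Concatenate remaining + first: "fd" + "jcfmci" = "fdjcfmci"

fdjcfmci


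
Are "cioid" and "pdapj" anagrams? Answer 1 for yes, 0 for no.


Strings: "cioid", "pdapj"
Sorted first:  cdiio
Sorted second: adjpp
Differ at position 0: 'c' vs 'a' => not anagrams

0


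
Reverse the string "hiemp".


Input: hiemp
Reading characters right to left:
  Position 4: 'p'
  Position 3: 'm'
  Position 2: 'e'
  Position 1: 'i'
  Position 0: 'h'
Reversed: pmeih

pmeih


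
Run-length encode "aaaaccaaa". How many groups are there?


Input: aaaaccaaa
Scanning for consecutive runs:
  Group 1: 'a' x 4 (positions 0-3)
  Group 2: 'c' x 2 (positions 4-5)
  Group 3: 'a' x 3 (positions 6-8)
Total groups: 3

3


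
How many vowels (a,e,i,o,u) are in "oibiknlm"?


Input: oibiknlm
Checking each character:
  'o' at position 0: vowel (running total: 1)
  'i' at position 1: vowel (running total: 2)
  'b' at position 2: consonant
  'i' at position 3: vowel (running total: 3)
  'k' at position 4: consonant
  'n' at position 5: consonant
  'l' at position 6: consonant
  'm' at position 7: consonant
Total vowels: 3

3


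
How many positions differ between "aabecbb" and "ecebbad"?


Comparing "aabecbb" and "ecebbad" position by position:
  Position 0: 'a' vs 'e' => DIFFER
  Position 1: 'a' vs 'c' => DIFFER
  Position 2: 'b' vs 'e' => DIFFER
  Position 3: 'e' vs 'b' => DIFFER
  Position 4: 'c' vs 'b' => DIFFER
  Position 5: 'b' vs 'a' => DIFFER
  Position 6: 'b' vs 'd' => DIFFER
Positions that differ: 7

7


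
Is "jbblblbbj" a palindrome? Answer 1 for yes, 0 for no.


Input: jbblblbbj
Reversed: jbblblbbj
  Compare pos 0 ('j') with pos 8 ('j'): match
  Compare pos 1 ('b') with pos 7 ('b'): match
  Compare pos 2 ('b') with pos 6 ('b'): match
  Compare pos 3 ('l') with pos 5 ('l'): match
Result: palindrome

1


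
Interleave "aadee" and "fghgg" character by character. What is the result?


Interleaving "aadee" and "fghgg":
  Position 0: 'a' from first, 'f' from second => "af"
  Position 1: 'a' from first, 'g' from second => "ag"
  Position 2: 'd' from first, 'h' from second => "dh"
  Position 3: 'e' from first, 'g' from second => "eg"
  Position 4: 'e' from first, 'g' from second => "eg"
Result: afagdhegeg

afagdhegeg


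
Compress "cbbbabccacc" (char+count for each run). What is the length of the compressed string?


Input: cbbbabccacc
Runs:
  'c' x 1 => "c1"
  'b' x 3 => "b3"
  'a' x 1 => "a1"
  'b' x 1 => "b1"
  'c' x 2 => "c2"
  'a' x 1 => "a1"
  'c' x 2 => "c2"
Compressed: "c1b3a1b1c2a1c2"
Compressed length: 14

14


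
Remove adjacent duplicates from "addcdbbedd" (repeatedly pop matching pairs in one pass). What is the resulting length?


Input: addcdbbedd
Stack-based adjacent duplicate removal:
  Read 'a': push. Stack: a
  Read 'd': push. Stack: ad
  Read 'd': matches stack top 'd' => pop. Stack: a
  Read 'c': push. Stack: ac
  Read 'd': push. Stack: acd
  Read 'b': push. Stack: acdb
  Read 'b': matches stack top 'b' => pop. Stack: acd
  Read 'e': push. Stack: acde
  Read 'd': push. Stack: acded
  Read 'd': matches stack top 'd' => pop. Stack: acde
Final stack: "acde" (length 4)

4


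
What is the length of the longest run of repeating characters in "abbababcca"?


Input: "abbababcca"
Scanning for longest run:
  Position 1 ('b'): new char, reset run to 1
  Position 2 ('b'): continues run of 'b', length=2
  Position 3 ('a'): new char, reset run to 1
  Position 4 ('b'): new char, reset run to 1
  Position 5 ('a'): new char, reset run to 1
  Position 6 ('b'): new char, reset run to 1
  Position 7 ('c'): new char, reset run to 1
  Position 8 ('c'): continues run of 'c', length=2
  Position 9 ('a'): new char, reset run to 1
Longest run: 'b' with length 2

2


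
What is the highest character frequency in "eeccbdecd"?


Input: eeccbdecd
Character counts:
  'b': 1
  'c': 3
  'd': 2
  'e': 3
Maximum frequency: 3

3


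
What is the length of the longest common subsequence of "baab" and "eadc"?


LCS of "baab" and "eadc"
DP table:
           e    a    d    c
      0    0    0    0    0
  b   0    0    0    0    0
  a   0    0    1    1    1
  a   0    0    1    1    1
  b   0    0    1    1    1
LCS length = dp[4][4] = 1

1


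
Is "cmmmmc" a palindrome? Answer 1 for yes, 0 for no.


Input: cmmmmc
Reversed: cmmmmc
  Compare pos 0 ('c') with pos 5 ('c'): match
  Compare pos 1 ('m') with pos 4 ('m'): match
  Compare pos 2 ('m') with pos 3 ('m'): match
Result: palindrome

1


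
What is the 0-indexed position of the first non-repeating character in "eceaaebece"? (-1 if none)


Input: eceaaebece
Character frequencies:
  'a': 2
  'b': 1
  'c': 2
  'e': 5
Scanning left to right for freq == 1:
  Position 0 ('e'): freq=5, skip
  Position 1 ('c'): freq=2, skip
  Position 2 ('e'): freq=5, skip
  Position 3 ('a'): freq=2, skip
  Position 4 ('a'): freq=2, skip
  Position 5 ('e'): freq=5, skip
  Position 6 ('b'): unique! => answer = 6

6


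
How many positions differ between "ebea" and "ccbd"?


Comparing "ebea" and "ccbd" position by position:
  Position 0: 'e' vs 'c' => DIFFER
  Position 1: 'b' vs 'c' => DIFFER
  Position 2: 'e' vs 'b' => DIFFER
  Position 3: 'a' vs 'd' => DIFFER
Positions that differ: 4

4


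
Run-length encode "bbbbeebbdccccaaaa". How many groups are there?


Input: bbbbeebbdccccaaaa
Scanning for consecutive runs:
  Group 1: 'b' x 4 (positions 0-3)
  Group 2: 'e' x 2 (positions 4-5)
  Group 3: 'b' x 2 (positions 6-7)
  Group 4: 'd' x 1 (positions 8-8)
  Group 5: 'c' x 4 (positions 9-12)
  Group 6: 'a' x 4 (positions 13-16)
Total groups: 6

6


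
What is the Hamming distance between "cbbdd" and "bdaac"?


Comparing "cbbdd" and "bdaac" position by position:
  Position 0: 'c' vs 'b' => differ
  Position 1: 'b' vs 'd' => differ
  Position 2: 'b' vs 'a' => differ
  Position 3: 'd' vs 'a' => differ
  Position 4: 'd' vs 'c' => differ
Total differences (Hamming distance): 5

5


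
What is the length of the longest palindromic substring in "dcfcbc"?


Input: "dcfcbc"
Checking substrings for palindromes:
  [1:4] "cfc" (len 3) => palindrome
  [3:6] "cbc" (len 3) => palindrome
Longest palindromic substring: "cfc" with length 3

3


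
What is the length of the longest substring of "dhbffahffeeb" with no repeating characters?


Input: "dhbffahffeeb"
Sliding window (track last position of each char):
  Position 0 ('d'): window [0,0] length 1 -- new best
  Position 1 ('h'): window [0,1] length 2 -- new best
  Position 2 ('b'): window [0,2] length 3 -- new best
  Position 3 ('f'): window [0,3] length 4 -- new best
  Position 4 ('f'): repeat (last at 3), move window start to 4
  Position 4 ('f'): window [4,4] length 1
  Position 5 ('a'): window [4,5] length 2
  Position 6 ('h'): window [4,6] length 3
  Position 7 ('f'): repeat (last at 4), move window start to 5
  Position 7 ('f'): window [5,7] length 3
  Position 8 ('f'): repeat (last at 7), move window start to 8
  Position 8 ('f'): window [8,8] length 1
  Position 9 ('e'): window [8,9] length 2
  Position 10 ('e'): repeat (last at 9), move window start to 10
  Position 10 ('e'): window [10,10] length 1
  Position 11 ('b'): window [10,11] length 2
Longest substring with no repeats: "dhbf" with length 4

4


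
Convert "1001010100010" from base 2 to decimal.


Input: "1001010100010" in base 2
Positional expansion:
  Digit '1' (value 1) x 2^12 = 4096
  Digit '0' (value 0) x 2^11 = 0
  Digit '0' (value 0) x 2^10 = 0
  Digit '1' (value 1) x 2^9 = 512
  Digit '0' (value 0) x 2^8 = 0
  Digit '1' (value 1) x 2^7 = 128
  Digit '0' (value 0) x 2^6 = 0
  Digit '1' (value 1) x 2^5 = 32
  Digit '0' (value 0) x 2^4 = 0
  Digit '0' (value 0) x 2^3 = 0
  Digit '0' (value 0) x 2^2 = 0
  Digit '1' (value 1) x 2^1 = 2
  Digit '0' (value 0) x 2^0 = 0
Sum = 4770

4770


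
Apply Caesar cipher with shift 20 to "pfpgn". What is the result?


Caesar cipher: shift "pfpgn" by 20
  'p' (pos 15) + 20 = pos 9 = 'j'
  'f' (pos 5) + 20 = pos 25 = 'z'
  'p' (pos 15) + 20 = pos 9 = 'j'
  'g' (pos 6) + 20 = pos 0 = 'a'
  'n' (pos 13) + 20 = pos 7 = 'h'
Result: jzjah

jzjah


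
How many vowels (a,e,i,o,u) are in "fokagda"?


Input: fokagda
Checking each character:
  'f' at position 0: consonant
  'o' at position 1: vowel (running total: 1)
  'k' at position 2: consonant
  'a' at position 3: vowel (running total: 2)
  'g' at position 4: consonant
  'd' at position 5: consonant
  'a' at position 6: vowel (running total: 3)
Total vowels: 3

3


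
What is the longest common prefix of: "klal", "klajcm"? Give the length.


Words: klal, klajcm
  Position 0: all 'k' => match
  Position 1: all 'l' => match
  Position 2: all 'a' => match
  Position 3: ('l', 'j') => mismatch, stop
LCP = "kla" (length 3)

3


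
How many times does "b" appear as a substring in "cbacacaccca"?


Searching for "b" in "cbacacaccca"
Scanning each position:
  Position 0: "c" => no
  Position 1: "b" => MATCH
  Position 2: "a" => no
  Position 3: "c" => no
  Position 4: "a" => no
  Position 5: "c" => no
  Position 6: "a" => no
  Position 7: "c" => no
  Position 8: "c" => no
  Position 9: "c" => no
  Position 10: "a" => no
Total occurrences: 1

1


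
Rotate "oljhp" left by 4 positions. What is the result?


Input: "oljhp", rotate left by 4
First 4 characters: "oljh"
Remaining characters: "p"
Concatenate remaining + first: "p" + "oljh" = "poljh"

poljh


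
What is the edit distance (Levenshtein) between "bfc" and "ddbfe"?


Computing edit distance: "bfc" -> "ddbfe"
DP table:
           d    d    b    f    e
      0    1    2    3    4    5
  b   1    1    2    2    3    4
  f   2    2    2    3    2    3
  c   3    3    3    3    3    3
Edit distance = dp[3][5] = 3

3


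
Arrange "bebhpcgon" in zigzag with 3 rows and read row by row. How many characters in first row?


Zigzag "bebhpcgon" into 3 rows:
Placing characters:
  'b' => row 0
  'e' => row 1
  'b' => row 2
  'h' => row 1
  'p' => row 0
  'c' => row 1
  'g' => row 2
  'o' => row 1
  'n' => row 0
Rows:
  Row 0: "bpn"
  Row 1: "ehco"
  Row 2: "bg"
First row length: 3

3


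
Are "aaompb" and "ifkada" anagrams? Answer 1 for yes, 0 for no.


Strings: "aaompb", "ifkada"
Sorted first:  aabmop
Sorted second: aadfik
Differ at position 2: 'b' vs 'd' => not anagrams

0


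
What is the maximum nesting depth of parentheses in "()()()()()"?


Input: "()()()()()"
Tracking depth:
  Position 0 '(': depth becomes 1
  Position 1 ')': depth becomes 0
  Position 2 '(': depth becomes 1
  Position 3 ')': depth becomes 0
  Position 4 '(': depth becomes 1
  Position 5 ')': depth becomes 0
  Position 6 '(': depth becomes 1
  Position 7 ')': depth becomes 0
  Position 8 '(': depth becomes 1
  Position 9 ')': depth becomes 0
Maximum depth reached: 1

1


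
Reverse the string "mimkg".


Input: mimkg
Reading characters right to left:
  Position 4: 'g'
  Position 3: 'k'
  Position 2: 'm'
  Position 1: 'i'
  Position 0: 'm'
Reversed: gkmim

gkmim


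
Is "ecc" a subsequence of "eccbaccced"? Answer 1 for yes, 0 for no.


Check if "ecc" is a subsequence of "eccbaccced"
Greedy scan:
  Position 0 ('e'): matches sub[0] = 'e'
  Position 1 ('c'): matches sub[1] = 'c'
  Position 2 ('c'): matches sub[2] = 'c'
  Position 3 ('b'): no match needed
  Position 4 ('a'): no match needed
  Position 5 ('c'): no match needed
  Position 6 ('c'): no match needed
  Position 7 ('c'): no match needed
  Position 8 ('e'): no match needed
  Position 9 ('d'): no match needed
All 3 characters matched => is a subsequence

1


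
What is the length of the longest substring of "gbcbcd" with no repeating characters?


Input: "gbcbcd"
Sliding window (track last position of each char):
  Position 0 ('g'): window [0,0] length 1 -- new best
  Position 1 ('b'): window [0,1] length 2 -- new best
  Position 2 ('c'): window [0,2] length 3 -- new best
  Position 3 ('b'): repeat (last at 1), move window start to 2
  Position 3 ('b'): window [2,3] length 2
  Position 4 ('c'): repeat (last at 2), move window start to 3
  Position 4 ('c'): window [3,4] length 2
  Position 5 ('d'): window [3,5] length 3
Longest substring with no repeats: "gbc" with length 3

3


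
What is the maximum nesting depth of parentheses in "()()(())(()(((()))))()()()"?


Input: "()()(())(()(((()))))()()()"
Tracking depth:
  Position 0 '(': depth becomes 1
  Position 1 ')': depth becomes 0
  Position 2 '(': depth becomes 1
  Position 3 ')': depth becomes 0
  Position 4 '(': depth becomes 1
  Position 5 '(': depth becomes 2
  Position 6 ')': depth becomes 1
  Position 7 ')': depth becomes 0
  Position 8 '(': depth becomes 1
  Position 9 '(': depth becomes 2
  Position 10 ')': depth becomes 1
  Position 11 '(': depth becomes 2
  Position 12 '(': depth becomes 3
  Position 13 '(': depth becomes 4
  Position 14 '(': depth becomes 5
  Position 15 ')': depth becomes 4
  Position 16 ')': depth becomes 3
  Position 17 ')': depth becomes 2
  Position 18 ')': depth becomes 1
  Position 19 ')': depth becomes 0
  Position 20 '(': depth becomes 1
  Position 21 ')': depth becomes 0
  Position 22 '(': depth becomes 1
  Position 23 ')': depth becomes 0
  Position 24 '(': depth becomes 1
  Position 25 ')': depth becomes 0
Maximum depth reached: 5

5


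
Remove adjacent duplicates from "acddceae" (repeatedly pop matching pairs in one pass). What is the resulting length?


Input: acddceae
Stack-based adjacent duplicate removal:
  Read 'a': push. Stack: a
  Read 'c': push. Stack: ac
  Read 'd': push. Stack: acd
  Read 'd': matches stack top 'd' => pop. Stack: ac
  Read 'c': matches stack top 'c' => pop. Stack: a
  Read 'e': push. Stack: ae
  Read 'a': push. Stack: aea
  Read 'e': push. Stack: aeae
Final stack: "aeae" (length 4)

4


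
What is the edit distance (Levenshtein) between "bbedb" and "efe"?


Computing edit distance: "bbedb" -> "efe"
DP table:
           e    f    e
      0    1    2    3
  b   1    1    2    3
  b   2    2    2    3
  e   3    2    3    2
  d   4    3    3    3
  b   5    4    4    4
Edit distance = dp[5][3] = 4

4


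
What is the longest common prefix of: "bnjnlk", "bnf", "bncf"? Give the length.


Words: bnjnlk, bnf, bncf
  Position 0: all 'b' => match
  Position 1: all 'n' => match
  Position 2: ('j', 'f', 'c') => mismatch, stop
LCP = "bn" (length 2)

2


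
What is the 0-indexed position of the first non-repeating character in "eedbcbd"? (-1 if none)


Input: eedbcbd
Character frequencies:
  'b': 2
  'c': 1
  'd': 2
  'e': 2
Scanning left to right for freq == 1:
  Position 0 ('e'): freq=2, skip
  Position 1 ('e'): freq=2, skip
  Position 2 ('d'): freq=2, skip
  Position 3 ('b'): freq=2, skip
  Position 4 ('c'): unique! => answer = 4

4


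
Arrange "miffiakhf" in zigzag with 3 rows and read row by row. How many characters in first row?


Zigzag "miffiakhf" into 3 rows:
Placing characters:
  'm' => row 0
  'i' => row 1
  'f' => row 2
  'f' => row 1
  'i' => row 0
  'a' => row 1
  'k' => row 2
  'h' => row 1
  'f' => row 0
Rows:
  Row 0: "mif"
  Row 1: "ifah"
  Row 2: "fk"
First row length: 3

3


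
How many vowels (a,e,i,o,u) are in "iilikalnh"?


Input: iilikalnh
Checking each character:
  'i' at position 0: vowel (running total: 1)
  'i' at position 1: vowel (running total: 2)
  'l' at position 2: consonant
  'i' at position 3: vowel (running total: 3)
  'k' at position 4: consonant
  'a' at position 5: vowel (running total: 4)
  'l' at position 6: consonant
  'n' at position 7: consonant
  'h' at position 8: consonant
Total vowels: 4

4


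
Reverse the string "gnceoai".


Input: gnceoai
Reading characters right to left:
  Position 6: 'i'
  Position 5: 'a'
  Position 4: 'o'
  Position 3: 'e'
  Position 2: 'c'
  Position 1: 'n'
  Position 0: 'g'
Reversed: iaoecng

iaoecng


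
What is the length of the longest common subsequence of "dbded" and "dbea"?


LCS of "dbded" and "dbea"
DP table:
           d    b    e    a
      0    0    0    0    0
  d   0    1    1    1    1
  b   0    1    2    2    2
  d   0    1    2    2    2
  e   0    1    2    3    3
  d   0    1    2    3    3
LCS length = dp[5][4] = 3

3


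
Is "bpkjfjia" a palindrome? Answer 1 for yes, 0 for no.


Input: bpkjfjia
Reversed: aijfjkpb
  Compare pos 0 ('b') with pos 7 ('a'): MISMATCH
  Compare pos 1 ('p') with pos 6 ('i'): MISMATCH
  Compare pos 2 ('k') with pos 5 ('j'): MISMATCH
  Compare pos 3 ('j') with pos 4 ('f'): MISMATCH
Result: not a palindrome

0


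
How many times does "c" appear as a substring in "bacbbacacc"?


Searching for "c" in "bacbbacacc"
Scanning each position:
  Position 0: "b" => no
  Position 1: "a" => no
  Position 2: "c" => MATCH
  Position 3: "b" => no
  Position 4: "b" => no
  Position 5: "a" => no
  Position 6: "c" => MATCH
  Position 7: "a" => no
  Position 8: "c" => MATCH
  Position 9: "c" => MATCH
Total occurrences: 4

4


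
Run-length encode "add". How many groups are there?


Input: add
Scanning for consecutive runs:
  Group 1: 'a' x 1 (positions 0-0)
  Group 2: 'd' x 2 (positions 1-2)
Total groups: 2

2


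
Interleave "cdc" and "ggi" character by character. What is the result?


Interleaving "cdc" and "ggi":
  Position 0: 'c' from first, 'g' from second => "cg"
  Position 1: 'd' from first, 'g' from second => "dg"
  Position 2: 'c' from first, 'i' from second => "ci"
Result: cgdgci

cgdgci


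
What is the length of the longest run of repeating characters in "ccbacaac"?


Input: "ccbacaac"
Scanning for longest run:
  Position 1 ('c'): continues run of 'c', length=2
  Position 2 ('b'): new char, reset run to 1
  Position 3 ('a'): new char, reset run to 1
  Position 4 ('c'): new char, reset run to 1
  Position 5 ('a'): new char, reset run to 1
  Position 6 ('a'): continues run of 'a', length=2
  Position 7 ('c'): new char, reset run to 1
Longest run: 'c' with length 2

2


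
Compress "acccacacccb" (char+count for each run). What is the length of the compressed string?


Input: acccacacccb
Runs:
  'a' x 1 => "a1"
  'c' x 3 => "c3"
  'a' x 1 => "a1"
  'c' x 1 => "c1"
  'a' x 1 => "a1"
  'c' x 3 => "c3"
  'b' x 1 => "b1"
Compressed: "a1c3a1c1a1c3b1"
Compressed length: 14

14


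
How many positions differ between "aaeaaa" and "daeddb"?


Comparing "aaeaaa" and "daeddb" position by position:
  Position 0: 'a' vs 'd' => DIFFER
  Position 1: 'a' vs 'a' => same
  Position 2: 'e' vs 'e' => same
  Position 3: 'a' vs 'd' => DIFFER
  Position 4: 'a' vs 'd' => DIFFER
  Position 5: 'a' vs 'b' => DIFFER
Positions that differ: 4

4


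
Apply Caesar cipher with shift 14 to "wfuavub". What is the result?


Caesar cipher: shift "wfuavub" by 14
  'w' (pos 22) + 14 = pos 10 = 'k'
  'f' (pos 5) + 14 = pos 19 = 't'
  'u' (pos 20) + 14 = pos 8 = 'i'
  'a' (pos 0) + 14 = pos 14 = 'o'
  'v' (pos 21) + 14 = pos 9 = 'j'
  'u' (pos 20) + 14 = pos 8 = 'i'
  'b' (pos 1) + 14 = pos 15 = 'p'
Result: ktiojip

ktiojip


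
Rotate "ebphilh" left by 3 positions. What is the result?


Input: "ebphilh", rotate left by 3
First 3 characters: "ebp"
Remaining characters: "hilh"
Concatenate remaining + first: "hilh" + "ebp" = "hilhebp"

hilhebp


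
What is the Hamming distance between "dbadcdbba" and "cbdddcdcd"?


Comparing "dbadcdbba" and "cbdddcdcd" position by position:
  Position 0: 'd' vs 'c' => differ
  Position 1: 'b' vs 'b' => same
  Position 2: 'a' vs 'd' => differ
  Position 3: 'd' vs 'd' => same
  Position 4: 'c' vs 'd' => differ
  Position 5: 'd' vs 'c' => differ
  Position 6: 'b' vs 'd' => differ
  Position 7: 'b' vs 'c' => differ
  Position 8: 'a' vs 'd' => differ
Total differences (Hamming distance): 7

7


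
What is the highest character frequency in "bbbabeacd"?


Input: bbbabeacd
Character counts:
  'a': 2
  'b': 4
  'c': 1
  'd': 1
  'e': 1
Maximum frequency: 4

4


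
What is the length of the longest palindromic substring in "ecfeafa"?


Input: "ecfeafa"
Checking substrings for palindromes:
  [4:7] "afa" (len 3) => palindrome
Longest palindromic substring: "afa" with length 3

3


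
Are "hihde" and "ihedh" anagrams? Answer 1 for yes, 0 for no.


Strings: "hihde", "ihedh"
Sorted first:  dehhi
Sorted second: dehhi
Sorted forms match => anagrams

1


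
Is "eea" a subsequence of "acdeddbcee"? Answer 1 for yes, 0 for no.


Check if "eea" is a subsequence of "acdeddbcee"
Greedy scan:
  Position 0 ('a'): no match needed
  Position 1 ('c'): no match needed
  Position 2 ('d'): no match needed
  Position 3 ('e'): matches sub[0] = 'e'
  Position 4 ('d'): no match needed
  Position 5 ('d'): no match needed
  Position 6 ('b'): no match needed
  Position 7 ('c'): no match needed
  Position 8 ('e'): matches sub[1] = 'e'
  Position 9 ('e'): no match needed
Only matched 2/3 characters => not a subsequence

0


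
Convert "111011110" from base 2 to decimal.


Input: "111011110" in base 2
Positional expansion:
  Digit '1' (value 1) x 2^8 = 256
  Digit '1' (value 1) x 2^7 = 128
  Digit '1' (value 1) x 2^6 = 64
  Digit '0' (value 0) x 2^5 = 0
  Digit '1' (value 1) x 2^4 = 16
  Digit '1' (value 1) x 2^3 = 8
  Digit '1' (value 1) x 2^2 = 4
  Digit '1' (value 1) x 2^1 = 2
  Digit '0' (value 0) x 2^0 = 0
Sum = 478

478


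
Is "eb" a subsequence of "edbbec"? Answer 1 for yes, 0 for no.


Check if "eb" is a subsequence of "edbbec"
Greedy scan:
  Position 0 ('e'): matches sub[0] = 'e'
  Position 1 ('d'): no match needed
  Position 2 ('b'): matches sub[1] = 'b'
  Position 3 ('b'): no match needed
  Position 4 ('e'): no match needed
  Position 5 ('c'): no match needed
All 2 characters matched => is a subsequence

1


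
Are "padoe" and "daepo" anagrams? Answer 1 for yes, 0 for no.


Strings: "padoe", "daepo"
Sorted first:  adeop
Sorted second: adeop
Sorted forms match => anagrams

1


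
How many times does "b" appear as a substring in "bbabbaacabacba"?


Searching for "b" in "bbabbaacabacba"
Scanning each position:
  Position 0: "b" => MATCH
  Position 1: "b" => MATCH
  Position 2: "a" => no
  Position 3: "b" => MATCH
  Position 4: "b" => MATCH
  Position 5: "a" => no
  Position 6: "a" => no
  Position 7: "c" => no
  Position 8: "a" => no
  Position 9: "b" => MATCH
  Position 10: "a" => no
  Position 11: "c" => no
  Position 12: "b" => MATCH
  Position 13: "a" => no
Total occurrences: 6

6


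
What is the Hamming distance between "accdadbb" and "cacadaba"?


Comparing "accdadbb" and "cacadaba" position by position:
  Position 0: 'a' vs 'c' => differ
  Position 1: 'c' vs 'a' => differ
  Position 2: 'c' vs 'c' => same
  Position 3: 'd' vs 'a' => differ
  Position 4: 'a' vs 'd' => differ
  Position 5: 'd' vs 'a' => differ
  Position 6: 'b' vs 'b' => same
  Position 7: 'b' vs 'a' => differ
Total differences (Hamming distance): 6

6


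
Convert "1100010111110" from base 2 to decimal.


Input: "1100010111110" in base 2
Positional expansion:
  Digit '1' (value 1) x 2^12 = 4096
  Digit '1' (value 1) x 2^11 = 2048
  Digit '0' (value 0) x 2^10 = 0
  Digit '0' (value 0) x 2^9 = 0
  Digit '0' (value 0) x 2^8 = 0
  Digit '1' (value 1) x 2^7 = 128
  Digit '0' (value 0) x 2^6 = 0
  Digit '1' (value 1) x 2^5 = 32
  Digit '1' (value 1) x 2^4 = 16
  Digit '1' (value 1) x 2^3 = 8
  Digit '1' (value 1) x 2^2 = 4
  Digit '1' (value 1) x 2^1 = 2
  Digit '0' (value 0) x 2^0 = 0
Sum = 6334

6334


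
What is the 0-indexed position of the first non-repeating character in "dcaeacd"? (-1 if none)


Input: dcaeacd
Character frequencies:
  'a': 2
  'c': 2
  'd': 2
  'e': 1
Scanning left to right for freq == 1:
  Position 0 ('d'): freq=2, skip
  Position 1 ('c'): freq=2, skip
  Position 2 ('a'): freq=2, skip
  Position 3 ('e'): unique! => answer = 3

3


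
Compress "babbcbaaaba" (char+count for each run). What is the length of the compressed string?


Input: babbcbaaaba
Runs:
  'b' x 1 => "b1"
  'a' x 1 => "a1"
  'b' x 2 => "b2"
  'c' x 1 => "c1"
  'b' x 1 => "b1"
  'a' x 3 => "a3"
  'b' x 1 => "b1"
  'a' x 1 => "a1"
Compressed: "b1a1b2c1b1a3b1a1"
Compressed length: 16

16


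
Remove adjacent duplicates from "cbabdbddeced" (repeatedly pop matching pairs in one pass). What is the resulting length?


Input: cbabdbddeced
Stack-based adjacent duplicate removal:
  Read 'c': push. Stack: c
  Read 'b': push. Stack: cb
  Read 'a': push. Stack: cba
  Read 'b': push. Stack: cbab
  Read 'd': push. Stack: cbabd
  Read 'b': push. Stack: cbabdb
  Read 'd': push. Stack: cbabdbd
  Read 'd': matches stack top 'd' => pop. Stack: cbabdb
  Read 'e': push. Stack: cbabdbe
  Read 'c': push. Stack: cbabdbec
  Read 'e': push. Stack: cbabdbece
  Read 'd': push. Stack: cbabdbeced
Final stack: "cbabdbeced" (length 10)

10


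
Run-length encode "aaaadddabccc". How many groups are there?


Input: aaaadddabccc
Scanning for consecutive runs:
  Group 1: 'a' x 4 (positions 0-3)
  Group 2: 'd' x 3 (positions 4-6)
  Group 3: 'a' x 1 (positions 7-7)
  Group 4: 'b' x 1 (positions 8-8)
  Group 5: 'c' x 3 (positions 9-11)
Total groups: 5

5


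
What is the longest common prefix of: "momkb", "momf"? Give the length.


Words: momkb, momf
  Position 0: all 'm' => match
  Position 1: all 'o' => match
  Position 2: all 'm' => match
  Position 3: ('k', 'f') => mismatch, stop
LCP = "mom" (length 3)

3


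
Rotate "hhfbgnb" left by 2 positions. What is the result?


Input: "hhfbgnb", rotate left by 2
First 2 characters: "hh"
Remaining characters: "fbgnb"
Concatenate remaining + first: "fbgnb" + "hh" = "fbgnbhh"

fbgnbhh


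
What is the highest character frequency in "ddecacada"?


Input: ddecacada
Character counts:
  'a': 3
  'c': 2
  'd': 3
  'e': 1
Maximum frequency: 3

3


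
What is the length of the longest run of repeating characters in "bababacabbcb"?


Input: "bababacabbcb"
Scanning for longest run:
  Position 1 ('a'): new char, reset run to 1
  Position 2 ('b'): new char, reset run to 1
  Position 3 ('a'): new char, reset run to 1
  Position 4 ('b'): new char, reset run to 1
  Position 5 ('a'): new char, reset run to 1
  Position 6 ('c'): new char, reset run to 1
  Position 7 ('a'): new char, reset run to 1
  Position 8 ('b'): new char, reset run to 1
  Position 9 ('b'): continues run of 'b', length=2
  Position 10 ('c'): new char, reset run to 1
  Position 11 ('b'): new char, reset run to 1
Longest run: 'b' with length 2

2


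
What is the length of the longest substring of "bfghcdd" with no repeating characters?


Input: "bfghcdd"
Sliding window (track last position of each char):
  Position 0 ('b'): window [0,0] length 1 -- new best
  Position 1 ('f'): window [0,1] length 2 -- new best
  Position 2 ('g'): window [0,2] length 3 -- new best
  Position 3 ('h'): window [0,3] length 4 -- new best
  Position 4 ('c'): window [0,4] length 5 -- new best
  Position 5 ('d'): window [0,5] length 6 -- new best
  Position 6 ('d'): repeat (last at 5), move window start to 6
  Position 6 ('d'): window [6,6] length 1
Longest substring with no repeats: "bfghcd" with length 6

6


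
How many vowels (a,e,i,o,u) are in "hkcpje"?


Input: hkcpje
Checking each character:
  'h' at position 0: consonant
  'k' at position 1: consonant
  'c' at position 2: consonant
  'p' at position 3: consonant
  'j' at position 4: consonant
  'e' at position 5: vowel (running total: 1)
Total vowels: 1

1


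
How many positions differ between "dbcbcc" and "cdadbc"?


Comparing "dbcbcc" and "cdadbc" position by position:
  Position 0: 'd' vs 'c' => DIFFER
  Position 1: 'b' vs 'd' => DIFFER
  Position 2: 'c' vs 'a' => DIFFER
  Position 3: 'b' vs 'd' => DIFFER
  Position 4: 'c' vs 'b' => DIFFER
  Position 5: 'c' vs 'c' => same
Positions that differ: 5

5


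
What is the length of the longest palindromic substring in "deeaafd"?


Input: "deeaafd"
Checking substrings for palindromes:
  [1:3] "ee" (len 2) => palindrome
  [3:5] "aa" (len 2) => palindrome
Longest palindromic substring: "ee" with length 2

2


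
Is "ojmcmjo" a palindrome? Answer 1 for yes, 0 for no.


Input: ojmcmjo
Reversed: ojmcmjo
  Compare pos 0 ('o') with pos 6 ('o'): match
  Compare pos 1 ('j') with pos 5 ('j'): match
  Compare pos 2 ('m') with pos 4 ('m'): match
Result: palindrome

1


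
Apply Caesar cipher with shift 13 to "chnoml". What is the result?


Caesar cipher: shift "chnoml" by 13
  'c' (pos 2) + 13 = pos 15 = 'p'
  'h' (pos 7) + 13 = pos 20 = 'u'
  'n' (pos 13) + 13 = pos 0 = 'a'
  'o' (pos 14) + 13 = pos 1 = 'b'
  'm' (pos 12) + 13 = pos 25 = 'z'
  'l' (pos 11) + 13 = pos 24 = 'y'
Result: puabzy

puabzy


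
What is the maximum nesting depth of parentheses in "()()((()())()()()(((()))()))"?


Input: "()()((()())()()()(((()))()))"
Tracking depth:
  Position 0 '(': depth becomes 1
  Position 1 ')': depth becomes 0
  Position 2 '(': depth becomes 1
  Position 3 ')': depth becomes 0
  Position 4 '(': depth becomes 1
  Position 5 '(': depth becomes 2
  Position 6 '(': depth becomes 3
  Position 7 ')': depth becomes 2
  Position 8 '(': depth becomes 3
  Position 9 ')': depth becomes 2
  Position 10 ')': depth becomes 1
  Position 11 '(': depth becomes 2
  Position 12 ')': depth becomes 1
  Position 13 '(': depth becomes 2
  Position 14 ')': depth becomes 1
  Position 15 '(': depth becomes 2
  Position 16 ')': depth becomes 1
  Position 17 '(': depth becomes 2
  Position 18 '(': depth becomes 3
  Position 19 '(': depth becomes 4
  Position 20 '(': depth becomes 5
  Position 21 ')': depth becomes 4
  Position 22 ')': depth becomes 3
  Position 23 ')': depth becomes 2
  Position 24 '(': depth becomes 3
  Position 25 ')': depth becomes 2
  Position 26 ')': depth becomes 1
  Position 27 ')': depth becomes 0
Maximum depth reached: 5

5


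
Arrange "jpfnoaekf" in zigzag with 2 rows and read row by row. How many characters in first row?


Zigzag "jpfnoaekf" into 2 rows:
Placing characters:
  'j' => row 0
  'p' => row 1
  'f' => row 0
  'n' => row 1
  'o' => row 0
  'a' => row 1
  'e' => row 0
  'k' => row 1
  'f' => row 0
Rows:
  Row 0: "jfoef"
  Row 1: "pnak"
First row length: 5

5


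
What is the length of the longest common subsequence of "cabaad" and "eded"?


LCS of "cabaad" and "eded"
DP table:
           e    d    e    d
      0    0    0    0    0
  c   0    0    0    0    0
  a   0    0    0    0    0
  b   0    0    0    0    0
  a   0    0    0    0    0
  a   0    0    0    0    0
  d   0    0    1    1    1
LCS length = dp[6][4] = 1

1
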